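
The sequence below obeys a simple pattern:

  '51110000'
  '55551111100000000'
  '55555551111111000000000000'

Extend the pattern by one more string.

55555555551111111110000000000000000

The n-th term is 3n-2 5's then 2n+1 1's then 4n 0's (n = 1, 2, …).
At n = 4 the blocks have lengths 10, 9, 16.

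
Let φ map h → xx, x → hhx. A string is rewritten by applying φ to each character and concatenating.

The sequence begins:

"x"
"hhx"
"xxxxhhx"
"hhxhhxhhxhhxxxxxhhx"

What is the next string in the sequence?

Applying the rule to each of the 19 symbols of hhxhhxhhxhhxxxxxhhx gives the pieces xx xx hhx xx xx hhx xx xx hhx xx xx hhx hhx hhx hhx hhx xx xx hhx, which concatenate to the answer.

xxxxhhxxxxxhhxxxxxhhxxxxxhhxhhxhhxhhxhhxxxxxhhx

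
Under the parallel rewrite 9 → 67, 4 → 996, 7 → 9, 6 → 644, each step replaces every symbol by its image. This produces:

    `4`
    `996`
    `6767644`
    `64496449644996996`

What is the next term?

644996996676449969966764499699667676446767644

Replace each of the 17 characters of 64496449644996996 in place — 644 996 996 67 644 996 996 67 644 996 996 67 67 644 67 67 644 — and concatenate.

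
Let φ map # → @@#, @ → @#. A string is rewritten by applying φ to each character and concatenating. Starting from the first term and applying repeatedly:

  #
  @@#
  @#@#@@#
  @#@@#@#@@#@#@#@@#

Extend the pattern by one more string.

@#@@#@#@#@@#@#@@#@#@#@@#@#@@#@#@@#@#@#@@#

Applying the rule to each of the 17 symbols of @#@@#@#@@#@#@#@@# gives the pieces @# @@# @# @# @@# @# @@# @# @# @@# @# @@# @# @@# @# @# @@#, which concatenate to the answer.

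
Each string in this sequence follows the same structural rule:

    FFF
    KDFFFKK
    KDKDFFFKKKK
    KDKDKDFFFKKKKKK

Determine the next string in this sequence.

Every step adds KD to the front and KK to the end of the previous string.
So the next term is KD·KDKDKDFFFKKKKKK·KK.

KDKDKDKDFFFKKKKKKKK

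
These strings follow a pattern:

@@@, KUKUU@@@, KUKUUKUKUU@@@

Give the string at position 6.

Every step adds KUKUU at the front: s(k+1) = KUKUU·s(k).
From KUKUUKUKUU@@@, 3 further steps: KUKUUKUKUU@@@ → KUKUUKUKUUKUKUU@@@ → KUKUUKUKUUKUKUUKUKUU@@@ → (answer).

KUKUUKUKUUKUKUUKUKUUKUKUU@@@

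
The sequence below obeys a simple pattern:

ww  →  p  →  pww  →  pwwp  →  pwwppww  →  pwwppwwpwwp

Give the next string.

From term 3 onward, concatenate the last term with the second-to-last: p·ww = pww, pww·p = pwwp, …
Continuing: pwwppwwpwwp · pwwppww gives term 7.

pwwppwwpwwppwwppww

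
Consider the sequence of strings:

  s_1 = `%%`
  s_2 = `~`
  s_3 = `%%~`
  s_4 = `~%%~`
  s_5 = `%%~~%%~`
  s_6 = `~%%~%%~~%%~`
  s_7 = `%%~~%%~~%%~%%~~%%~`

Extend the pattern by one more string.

~%%~%%~~%%~%%~~%%~~%%~%%~~%%~

This is a Fibonacci-style word recurrence s(k) = s(k−2)·s(k−1): e.g. %%·~ = %%~.
Continuing: ~%%~%%~~%%~ · %%~~%%~~%%~%%~~%%~ gives term 8.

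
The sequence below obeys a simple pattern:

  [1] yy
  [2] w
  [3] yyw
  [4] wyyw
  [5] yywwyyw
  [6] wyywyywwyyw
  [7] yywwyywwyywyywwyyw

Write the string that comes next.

wyywyywwyywyywwyywwyywyywwyyw

Each term (from the third on) is the two preceding terms concatenated in order: term 3 = yy·w = yyw.
Continuing: wyywyywwyyw · yywwyywwyywyywwyyw gives term 8.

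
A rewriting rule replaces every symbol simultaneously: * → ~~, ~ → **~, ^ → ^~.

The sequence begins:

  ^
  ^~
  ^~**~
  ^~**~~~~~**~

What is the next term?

^~**~~~~~**~**~**~**~**~~~~~**~

Expanding ^~**~~~~~**~: ^→^~, ~→**~, *→~~, *→~~, ~→**~, ~→**~, ~→**~, ~→**~, ~→**~, *→~~, *→~~, ~→**~. Concatenated: ^~ **~ ~~ ~~ **~ **~ **~ **~ **~ ~~ ~~ **~.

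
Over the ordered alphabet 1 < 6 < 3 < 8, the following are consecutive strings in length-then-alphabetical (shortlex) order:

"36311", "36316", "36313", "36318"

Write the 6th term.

36366

Stepping forward 2 times from 36318: 36318 → 36361, then the target.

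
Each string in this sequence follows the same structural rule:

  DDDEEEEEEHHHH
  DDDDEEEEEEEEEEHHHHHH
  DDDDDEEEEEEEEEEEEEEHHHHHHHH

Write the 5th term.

Term n consists of n+2 D's, followed by 4n+2 E's, followed by 2n+2 H's (n = 1, 2, …).
At n = 5 the blocks have lengths 7, 22, 12.

DDDDDDDEEEEEEEEEEEEEEEEEEEEEEHHHHHHHHHHHH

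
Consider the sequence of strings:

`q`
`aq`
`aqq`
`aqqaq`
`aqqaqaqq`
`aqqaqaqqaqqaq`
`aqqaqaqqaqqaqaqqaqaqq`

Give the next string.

From term 3 onward, concatenate the last term with the second-to-last: aq·q = aqq, aqq·aq = aqqaq, …
Continuing: aqqaqaqqaqqaqaqqaqaqq · aqqaqaqqaqqaq gives term 8.

aqqaqaqqaqqaqaqqaqaqqaqqaqaqqaqqaq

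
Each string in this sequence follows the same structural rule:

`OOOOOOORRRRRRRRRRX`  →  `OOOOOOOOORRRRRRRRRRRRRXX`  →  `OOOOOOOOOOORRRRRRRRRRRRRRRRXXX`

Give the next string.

Reading off run lengths: O runs 7, 9, 11; R runs 10, 13, 16; X runs 1, 2, 3 — each is linear in n, where the shown terms are n = 3, 4, 5.
Setting n = 6 gives 13, 19, 4 characters in each block.

OOOOOOOOOOOOORRRRRRRRRRRRRRRRRRRXXXX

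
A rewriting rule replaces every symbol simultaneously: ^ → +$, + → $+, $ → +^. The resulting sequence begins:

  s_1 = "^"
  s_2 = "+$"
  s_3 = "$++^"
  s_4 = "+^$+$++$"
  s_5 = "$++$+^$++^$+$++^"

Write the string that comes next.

Applying the rule to each of the 16 symbols of $++$+^$++^$+$++^ gives the pieces +^ $+ $+ +^ $+ +$ +^ $+ $+ +$ +^ $+ +^ $+ $+ +$, which concatenate to the answer.

+^$+$++^$++$+^$+$++$+^$++^$+$++$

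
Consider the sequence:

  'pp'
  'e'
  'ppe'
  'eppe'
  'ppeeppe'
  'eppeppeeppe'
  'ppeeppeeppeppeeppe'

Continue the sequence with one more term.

eppeppeeppeppeeppeeppeppeeppe

Each term (from the third on) is the two preceding terms concatenated in order: term 3 = pp·e = ppe.
The next term joins eppeppeeppe and ppeeppeeppeppeeppe.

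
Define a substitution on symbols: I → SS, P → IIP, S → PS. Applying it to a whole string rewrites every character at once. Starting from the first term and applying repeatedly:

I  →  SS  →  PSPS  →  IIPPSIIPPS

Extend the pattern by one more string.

SSSSIIPIIPPSSSSSIIPIIPPS

Rewriting each symbol of IIPPSIIPPS: I→SS, I→SS, P→IIP, P→IIP, S→PS, I→SS, I→SS, P→IIP, P→IIP, S→PS, which concatenates to SS SS IIP IIP PS SS SS IIP IIP PS.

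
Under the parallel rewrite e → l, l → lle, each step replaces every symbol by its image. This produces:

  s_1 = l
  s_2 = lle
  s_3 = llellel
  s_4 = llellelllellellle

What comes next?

llellelllellelllellellelllellelllellellel

Applying the rule to each of the 17 symbols of llellelllellellle gives the pieces lle lle l lle lle l lle lle lle l lle lle l lle lle lle l, which concatenate to the answer.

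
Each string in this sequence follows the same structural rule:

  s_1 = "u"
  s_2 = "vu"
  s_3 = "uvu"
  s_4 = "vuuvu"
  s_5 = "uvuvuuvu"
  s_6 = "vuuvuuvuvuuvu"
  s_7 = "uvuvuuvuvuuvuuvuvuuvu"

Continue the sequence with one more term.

This is a Fibonacci-style word recurrence s(k) = s(k−2)·s(k−1): e.g. u·vu = uvu.
So term 8 is vuuvuuvuvuuvu·uvuvuuvuvuuvuuvuvuuvu.

vuuvuuvuvuuvuuvuvuuvuvuuvuuvuvuuvu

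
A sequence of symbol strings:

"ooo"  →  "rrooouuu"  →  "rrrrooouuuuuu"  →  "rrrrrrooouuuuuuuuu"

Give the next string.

s(k+1) = rr·s(k)·uuu, so each term gains rr as a prefix and uuu as a suffix.
So the next term is rr·rrrrrrooouuuuuuuuu·uuu.

rrrrrrrrooouuuuuuuuuuuu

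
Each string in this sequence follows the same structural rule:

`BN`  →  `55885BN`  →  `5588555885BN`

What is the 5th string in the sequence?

Each term is the previous one with 55885 prepended.
From 5588555885BN, 2 further steps: 5588555885BN → 558855588555885BN → (answer).

55885558855588555885BN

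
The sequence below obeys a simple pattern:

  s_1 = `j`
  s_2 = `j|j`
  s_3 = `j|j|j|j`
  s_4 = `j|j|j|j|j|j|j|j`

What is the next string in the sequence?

Every step duplicates the string with '|' between the halves.
So the next term is two copies of j|j|j|j|j|j|j|j with '|' between the halves.

j|j|j|j|j|j|j|j|j|j|j|j|j|j|j|j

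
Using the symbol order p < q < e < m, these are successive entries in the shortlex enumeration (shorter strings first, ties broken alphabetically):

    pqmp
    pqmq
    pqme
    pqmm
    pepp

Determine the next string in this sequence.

Treat pepp as a base-4 numeral over the given alphabet and add one, carrying through any trailing m's.

pepq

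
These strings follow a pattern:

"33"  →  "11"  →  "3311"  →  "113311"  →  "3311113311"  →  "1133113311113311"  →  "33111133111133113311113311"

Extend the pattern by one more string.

From term 3 onward, concatenate the second-to-last term with the last: 33·11 = 3311, 11·3311 = 113311, …
So term 8 is 1133113311113311·33111133111133113311113311.

113311331111331133111133111133113311113311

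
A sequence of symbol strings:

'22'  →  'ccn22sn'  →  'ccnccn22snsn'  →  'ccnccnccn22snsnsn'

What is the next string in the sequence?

s(k+1) = ccn·s(k)·sn, so each term gains ccn as a prefix and sn as a suffix.
So the next term is ccn·ccnccnccn22snsnsn·sn.

ccnccnccnccn22snsnsnsn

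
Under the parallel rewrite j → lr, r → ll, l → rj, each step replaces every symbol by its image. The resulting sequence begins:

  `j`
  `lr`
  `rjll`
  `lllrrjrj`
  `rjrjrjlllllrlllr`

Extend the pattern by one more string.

Applying the rule to each of the 16 symbols of rjrjrjlllllrlllr gives the pieces ll lr ll lr ll lr rj rj rj rj rj ll rj rj rj ll, which concatenate to the answer.

lllrlllrlllrrjrjrjrjrjllrjrjrjll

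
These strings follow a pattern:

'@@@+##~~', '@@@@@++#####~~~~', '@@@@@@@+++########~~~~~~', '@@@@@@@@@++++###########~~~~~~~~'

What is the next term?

@@@@@@@@@@@+++++##############~~~~~~~~~~

Reading off run lengths: @ runs 3, 5, 7, 9; + runs 1, 2, 3, 4; # runs 2, 5, 8, 11; ~ runs 2, 4, 6, 8 — each is linear in n (n = 1, 2, …).
At n = 5 the blocks have lengths 11, 5, 14, 10.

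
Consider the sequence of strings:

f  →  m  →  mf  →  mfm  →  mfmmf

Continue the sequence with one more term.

mfmmfmfm

From term 3 onward, concatenate the last term with the second-to-last: m·f = mf, mf·m = mfm, …
So term 6 is mfmmf·mfm.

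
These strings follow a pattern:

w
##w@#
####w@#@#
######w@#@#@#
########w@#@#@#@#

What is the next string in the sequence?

s(k+1) = ##·s(k)·@#, so each term gains ## as a prefix and @# as a suffix.
So the next term is ##·########w@#@#@#@#·@#.

##########w@#@#@#@#@#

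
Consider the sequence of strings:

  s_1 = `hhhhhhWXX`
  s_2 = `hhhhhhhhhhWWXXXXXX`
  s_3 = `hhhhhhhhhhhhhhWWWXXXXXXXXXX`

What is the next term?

hhhhhhhhhhhhhhhhhhWWWWXXXXXXXXXXXXXX

Reading off run lengths: h runs 6, 10, 14; W runs 1, 2, 3; X runs 2, 6, 10 — each is linear in n (n = 1, 2, …).
At n = 4 the blocks have lengths 18, 4, 14.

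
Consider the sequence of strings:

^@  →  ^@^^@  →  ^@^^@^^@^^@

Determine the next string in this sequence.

s(k+1) = s(k)·^·s(k) — each term doubles the last with '^' between the halves.
So the next term is two copies of ^@^^@^^@^^@ with '^' between the halves.

^@^^@^^@^^@^^@^^@^^@^^@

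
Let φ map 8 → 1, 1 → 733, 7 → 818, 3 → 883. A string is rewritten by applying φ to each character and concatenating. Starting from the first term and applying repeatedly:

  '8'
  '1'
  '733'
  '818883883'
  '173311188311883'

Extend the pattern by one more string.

Rewriting the 15 symbols of 173311188311883 one by one yields 733 818 883 883 733 733 733 1 1 883 733 733 1 1 883; concatenated:

7338188838837337337331188373373311883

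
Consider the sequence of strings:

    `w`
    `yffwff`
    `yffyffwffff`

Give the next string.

yffyffyffwffffff

s(k+1) = yff·s(k)·ff, so each term gains yff as a prefix and ff as a suffix.
So the next term is yff·yffyffwffff·ff.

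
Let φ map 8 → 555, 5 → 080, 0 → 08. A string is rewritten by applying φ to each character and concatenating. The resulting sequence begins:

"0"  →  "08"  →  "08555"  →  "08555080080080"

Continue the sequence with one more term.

08555080080080085550808555080855508

Replace each of the 14 characters of 08555080080080 in place — 08 555 080 080 080 08 555 08 08 555 08 08 555 08 — and concatenate.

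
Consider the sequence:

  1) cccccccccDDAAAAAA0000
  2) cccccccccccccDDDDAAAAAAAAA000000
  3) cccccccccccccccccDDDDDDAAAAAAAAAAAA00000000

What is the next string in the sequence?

The n-th term is 4n+1 c's then 2n-2 D's then 3n A's then 2n 0's, where the shown terms are n = 2, 3, 4.
At n = 5 the blocks have lengths 21, 8, 15, 10.

cccccccccccccccccccccDDDDDDDDAAAAAAAAAAAAAAA0000000000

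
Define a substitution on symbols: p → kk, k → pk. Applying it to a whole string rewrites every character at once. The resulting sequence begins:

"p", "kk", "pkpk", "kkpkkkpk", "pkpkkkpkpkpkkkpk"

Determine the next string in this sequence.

Replace each of the 16 characters of pkpkkkpkpkpkkkpk in place — kk pk kk pk pk pk kk pk kk pk kk pk pk pk kk pk — and concatenate.

kkpkkkpkpkpkkkpkkkpkkkpkpkpkkkpk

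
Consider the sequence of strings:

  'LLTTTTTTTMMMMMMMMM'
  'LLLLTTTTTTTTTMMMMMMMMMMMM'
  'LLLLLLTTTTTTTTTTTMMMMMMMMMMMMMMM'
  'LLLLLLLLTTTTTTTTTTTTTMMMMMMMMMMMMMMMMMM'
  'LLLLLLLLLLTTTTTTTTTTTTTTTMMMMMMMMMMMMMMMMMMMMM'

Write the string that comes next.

LLLLLLLLLLLLTTTTTTTTTTTTTTTTTMMMMMMMMMMMMMMMMMMMMMMMM

The n-th term is 2n-2 L's then 2n+3 T's then 3n+3 M's, where the shown terms are n = 2, 3, 4, 5, 6.
For the next term, n = 7, so the run lengths are 12, 17, 24.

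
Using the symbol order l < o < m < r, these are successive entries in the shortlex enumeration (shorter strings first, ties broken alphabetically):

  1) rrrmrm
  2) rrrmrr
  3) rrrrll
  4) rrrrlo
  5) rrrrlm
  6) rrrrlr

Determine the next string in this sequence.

The successor of rrrrlr increments the rightmost position that isn't already r and resets every position after it to l.

rrrrol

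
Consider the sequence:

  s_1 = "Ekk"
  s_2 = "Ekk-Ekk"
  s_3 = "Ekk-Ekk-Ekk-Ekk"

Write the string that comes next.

Ekk-Ekk-Ekk-Ekk-Ekk-Ekk-Ekk-Ekk

s(k+1) = s(k)·-·s(k) — each term doubles the last with '-' between the halves.
So the next term is two copies of Ekk-Ekk-Ekk-Ekk with '-' between the halves.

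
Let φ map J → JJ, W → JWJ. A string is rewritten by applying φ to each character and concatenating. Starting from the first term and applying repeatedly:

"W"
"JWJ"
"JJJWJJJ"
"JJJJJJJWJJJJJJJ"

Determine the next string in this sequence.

Rewriting the 15 symbols of JJJJJJJWJJJJJJJ one by one yields JJ JJ JJ JJ JJ JJ JJ JWJ JJ JJ JJ JJ JJ JJ JJ; concatenated:

JJJJJJJJJJJJJJJWJJJJJJJJJJJJJJJ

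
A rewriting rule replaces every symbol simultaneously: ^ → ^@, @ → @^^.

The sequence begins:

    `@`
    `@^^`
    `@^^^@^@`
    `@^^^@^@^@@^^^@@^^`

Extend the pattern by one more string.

Replace each of the 17 characters of @^^^@^@^@@^^^@@^^ in place — @^^ ^@ ^@ ^@ @^^ ^@ @^^ ^@ @^^ @^^ ^@ ^@ ^@ @^^ @^^ ^@ ^@ — and concatenate.

@^^^@^@^@@^^^@@^^^@@^^@^^^@^@^@@^^@^^^@^@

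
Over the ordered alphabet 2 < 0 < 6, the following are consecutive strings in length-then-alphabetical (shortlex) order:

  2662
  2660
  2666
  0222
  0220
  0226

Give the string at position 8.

0200

Advancing 2 positions from 0226 through 0226 → 0202 reaches term 8.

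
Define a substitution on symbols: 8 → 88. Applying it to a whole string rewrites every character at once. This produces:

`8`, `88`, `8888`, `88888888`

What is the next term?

Expanding 88888888: 8→88, 8→88, 8→88, 8→88, 8→88, 8→88, 8→88, 8→88. Concatenated: 88 88 88 88 88 88 88 88.

8888888888888888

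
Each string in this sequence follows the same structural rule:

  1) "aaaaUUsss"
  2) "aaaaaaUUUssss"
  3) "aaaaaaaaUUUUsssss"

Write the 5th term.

aaaaaaaaaaaaUUUUUUsssssss

The n-th term is 2n+2 a's then n+1 U's then n+2 s's (n = 1, 2, …).
For term 5, n = 5, so the run lengths are 12, 6, 7.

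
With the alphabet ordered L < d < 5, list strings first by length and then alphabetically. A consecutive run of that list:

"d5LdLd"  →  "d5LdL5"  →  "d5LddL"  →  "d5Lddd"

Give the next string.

d5Ldd5

The successor of d5Lddd increments the rightmost position that isn't already 5 and resets every position after it to L.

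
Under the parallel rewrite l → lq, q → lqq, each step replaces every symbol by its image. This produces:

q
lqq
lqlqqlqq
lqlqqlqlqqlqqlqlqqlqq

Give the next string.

lqlqqlqlqqlqqlqlqqlqlqqlqqlqlqqlqqlqlqqlqlqqlqqlqlqqlqq

Applying the rule to each of the 21 symbols of lqlqqlqlqqlqqlqlqqlqq gives the pieces lq lqq lq lqq lqq lq lqq lq lqq lqq lq lqq lqq lq lqq lq lqq lqq lq lqq lqq, which concatenate to the answer.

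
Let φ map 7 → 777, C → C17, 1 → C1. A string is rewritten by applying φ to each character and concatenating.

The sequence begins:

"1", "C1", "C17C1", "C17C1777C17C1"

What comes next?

φ(C17C1777C17C1) expands symbol-by-symbol to C17 C1 777 C17 C1 777 777 777 C17 C1 777 C17 C1; joining the 13 pieces gives the next term.

C17C1777C17C1777777777C17C1777C17C1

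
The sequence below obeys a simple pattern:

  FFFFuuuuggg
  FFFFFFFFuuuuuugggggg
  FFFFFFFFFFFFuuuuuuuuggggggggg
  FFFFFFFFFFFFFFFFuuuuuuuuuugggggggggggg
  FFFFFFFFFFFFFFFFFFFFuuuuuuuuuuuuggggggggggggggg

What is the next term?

FFFFFFFFFFFFFFFFFFFFFFFFuuuuuuuuuuuuuugggggggggggggggggg

Term n consists of 4n F's, followed by 2n+2 u's, followed by 3n g's (n = 1, 2, …).
Setting n = 6 gives 24, 14, 18 characters in each block.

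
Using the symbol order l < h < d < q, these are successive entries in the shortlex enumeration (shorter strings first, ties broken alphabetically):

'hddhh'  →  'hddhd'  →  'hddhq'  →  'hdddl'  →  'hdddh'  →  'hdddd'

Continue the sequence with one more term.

hdddq

The successor of hdddd increments the rightmost position that isn't already q and resets every position after it to l.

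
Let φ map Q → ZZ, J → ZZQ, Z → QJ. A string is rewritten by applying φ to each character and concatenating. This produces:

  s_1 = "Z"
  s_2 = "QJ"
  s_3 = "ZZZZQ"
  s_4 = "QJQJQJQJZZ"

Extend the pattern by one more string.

ZZZZQZZZZQZZZZQZZZZQQJQJ

Expanding QJQJQJQJZZ: Q→ZZ, J→ZZQ, Q→ZZ, J→ZZQ, Q→ZZ, J→ZZQ, Q→ZZ, J→ZZQ, Z→QJ, Z→QJ. Concatenated: ZZ ZZQ ZZ ZZQ ZZ ZZQ ZZ ZZQ QJ QJ.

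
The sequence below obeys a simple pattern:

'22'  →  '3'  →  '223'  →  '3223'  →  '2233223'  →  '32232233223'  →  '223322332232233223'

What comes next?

32232233223223322332232233223

This is a Fibonacci-style word recurrence s(k) = s(k−2)·s(k−1): e.g. 22·3 = 223.
So term 8 is 32232233223·223322332232233223.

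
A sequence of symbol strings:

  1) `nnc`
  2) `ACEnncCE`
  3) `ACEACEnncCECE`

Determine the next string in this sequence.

Each term wraps the previous one in ACE on the left and CE on the right.
One more step from ACEACEnncCECE gives the answer.

ACEACEACEnncCECECE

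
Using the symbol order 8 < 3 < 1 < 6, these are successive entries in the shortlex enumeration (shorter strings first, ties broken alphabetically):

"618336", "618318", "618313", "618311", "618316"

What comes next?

618368

The successor of 618316 increments the rightmost position that isn't already 6 and resets every position after it to 8.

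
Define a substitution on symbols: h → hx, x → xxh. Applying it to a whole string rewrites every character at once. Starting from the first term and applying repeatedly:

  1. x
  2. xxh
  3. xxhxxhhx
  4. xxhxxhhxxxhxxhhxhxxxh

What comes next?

φ(xxhxxhhxxxhxxhhxhxxxh) expands symbol-by-symbol to xxh xxh hx xxh xxh hx hx xxh xxh xxh hx xxh xxh hx hx xxh hx xxh xxh xxh hx; joining the 21 pieces gives the next term.

xxhxxhhxxxhxxhhxhxxxhxxhxxhhxxxhxxhhxhxxxhhxxxhxxhxxhhx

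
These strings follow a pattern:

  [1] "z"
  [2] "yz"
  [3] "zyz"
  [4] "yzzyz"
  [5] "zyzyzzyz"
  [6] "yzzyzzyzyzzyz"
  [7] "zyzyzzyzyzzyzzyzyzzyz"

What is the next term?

This is a Fibonacci-style word recurrence s(k) = s(k−2)·s(k−1): e.g. z·yz = zyz.
So term 8 is yzzyzzyzyzzyz·zyzyzzyzyzzyzzyzyzzyz.

yzzyzzyzyzzyzzyzyzzyzyzzyzzyzyzzyz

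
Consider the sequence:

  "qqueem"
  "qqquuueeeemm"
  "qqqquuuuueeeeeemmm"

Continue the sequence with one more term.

qqqqquuuuuuueeeeeeeemmmm

Each string has the form q^{n+1} u^{2n-1} e^{2n} m^{n} (n = 1, 2, …).
At n = 4 the blocks have lengths 5, 7, 8, 4.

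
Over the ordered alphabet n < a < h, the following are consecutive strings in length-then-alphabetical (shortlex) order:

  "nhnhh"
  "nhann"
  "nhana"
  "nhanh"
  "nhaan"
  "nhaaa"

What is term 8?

Continuing the enumeration 2 steps past nhaaa: nhaaa → nhaah → (answer).

nhahn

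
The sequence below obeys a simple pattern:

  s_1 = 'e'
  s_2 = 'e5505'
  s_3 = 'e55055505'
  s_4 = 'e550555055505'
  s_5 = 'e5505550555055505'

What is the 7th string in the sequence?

e550555055505550555055505

Each term is the previous one with 5505 appended.
From e5505550555055505, 2 further steps: e5505550555055505 → e55055505550555055505 → (answer).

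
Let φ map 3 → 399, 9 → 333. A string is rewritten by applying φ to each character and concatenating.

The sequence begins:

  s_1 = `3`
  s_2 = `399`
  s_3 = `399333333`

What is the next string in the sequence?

Expanding 399333333: 3→399, 9→333, 9→333, 3→399, 3→399, 3→399, 3→399, 3→399, 3→399. Concatenated: 399 333 333 399 399 399 399 399 399.

399333333399399399399399399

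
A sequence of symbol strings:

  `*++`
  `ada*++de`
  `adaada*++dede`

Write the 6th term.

adaadaadaadaada*++dedededede

Each term wraps the previous one in ada on the left and de on the right.
From adaada*++dede, 3 further steps: adaada*++dede → adaadaada*++dedede → adaadaadaada*++dededede → (answer).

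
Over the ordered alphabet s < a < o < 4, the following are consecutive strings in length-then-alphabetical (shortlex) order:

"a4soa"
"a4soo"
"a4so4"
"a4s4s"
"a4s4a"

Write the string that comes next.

Treat a4s4a as a base-4 numeral over the given alphabet and add one, carrying through any trailing 4's.

a4s4o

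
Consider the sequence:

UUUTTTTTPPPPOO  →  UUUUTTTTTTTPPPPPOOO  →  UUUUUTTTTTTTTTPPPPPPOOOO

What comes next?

Reading off run lengths: U runs 3, 4, 5; T runs 5, 7, 9; P runs 4, 5, 6; O runs 2, 3, 4 — each is linear in n, where the shown terms are n = 2, 3, 4.
For the next term, n = 5, so the run lengths are 6, 11, 7, 5.

UUUUUUTTTTTTTTTTTPPPPPPPOOOOO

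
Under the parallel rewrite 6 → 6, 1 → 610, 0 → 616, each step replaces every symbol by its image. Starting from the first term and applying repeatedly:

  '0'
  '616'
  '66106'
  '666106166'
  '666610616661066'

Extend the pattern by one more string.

Applying the rule to each of the 15 symbols of 666610616661066 gives the pieces 6 6 6 6 610 616 6 610 6 6 6 610 616 6 6, which concatenate to the answer.

6666610616661066661061666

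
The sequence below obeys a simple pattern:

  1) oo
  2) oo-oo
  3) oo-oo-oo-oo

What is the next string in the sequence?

s(k+1) = s(k)·-·s(k) — each term doubles the last with '-' between the halves.
Doubling oo-oo-oo-oo with '-' between the halves:

oo-oo-oo-oo-oo-oo-oo-oo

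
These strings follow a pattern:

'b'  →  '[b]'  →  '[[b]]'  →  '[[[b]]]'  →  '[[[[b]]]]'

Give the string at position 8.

[[[[[[[b]]]]]]]

Every step adds [ to the front and ] to the end of the previous string.
From [[[[b]]]], 3 further steps: [[[[b]]]] → [[[[[b]]]]] → [[[[[[b]]]]]] → (answer).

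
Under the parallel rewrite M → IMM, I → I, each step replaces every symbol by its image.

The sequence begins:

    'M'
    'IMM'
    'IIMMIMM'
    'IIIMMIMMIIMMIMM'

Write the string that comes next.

Replace each of the 15 characters of IIIMMIMMIIMMIMM in place — I I I IMM IMM I IMM IMM I I IMM IMM I IMM IMM — and concatenate.

IIIIMMIMMIIMMIMMIIIMMIMMIIMMIMM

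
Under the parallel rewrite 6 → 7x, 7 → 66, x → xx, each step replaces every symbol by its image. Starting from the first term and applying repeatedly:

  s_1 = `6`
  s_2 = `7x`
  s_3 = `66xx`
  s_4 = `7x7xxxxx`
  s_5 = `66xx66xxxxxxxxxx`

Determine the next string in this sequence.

Applying the rule to each of the 16 symbols of 66xx66xxxxxxxxxx gives the pieces 7x 7x xx xx 7x 7x xx xx xx xx xx xx xx xx xx xx, which concatenate to the answer.

7x7xxxxx7x7xxxxxxxxxxxxxxxxxxxxx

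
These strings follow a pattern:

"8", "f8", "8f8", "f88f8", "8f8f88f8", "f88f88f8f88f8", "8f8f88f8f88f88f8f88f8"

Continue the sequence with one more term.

From term 3 onward, concatenate the second-to-last term with the last: 8·f8 = 8f8, f8·8f8 = f88f8, …
So term 8 is f88f88f8f88f8·8f8f88f8f88f88f8f88f8.

f88f88f8f88f88f8f88f8f88f88f8f88f8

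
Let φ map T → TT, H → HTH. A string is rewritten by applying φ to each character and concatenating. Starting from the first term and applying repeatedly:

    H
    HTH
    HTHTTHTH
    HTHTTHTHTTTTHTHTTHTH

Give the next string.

HTHTTHTHTTTTHTHTTHTHTTTTTTTTHTHTTHTHTTTTHTHTTHTH

φ(HTHTTHTHTTTTHTHTTHTH) expands symbol-by-symbol to HTH TT HTH TT TT HTH TT HTH TT TT TT TT HTH TT HTH TT TT HTH TT HTH; joining the 20 pieces gives the next term.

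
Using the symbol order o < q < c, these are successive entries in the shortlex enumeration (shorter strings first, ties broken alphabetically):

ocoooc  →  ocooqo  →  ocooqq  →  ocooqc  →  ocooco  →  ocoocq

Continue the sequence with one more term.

ocoocc

Treat ocoocq as a base-3 numeral over the given alphabet and add one, carrying through any trailing c's.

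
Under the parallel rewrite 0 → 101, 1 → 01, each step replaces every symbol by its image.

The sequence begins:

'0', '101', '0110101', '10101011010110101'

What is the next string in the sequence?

Rewriting the 17 symbols of 10101011010110101 one by one yields 01 101 01 101 01 101 01 01 101 01 101 01 01 101 01 101 01; concatenated:

01101011010110101011010110101011010110101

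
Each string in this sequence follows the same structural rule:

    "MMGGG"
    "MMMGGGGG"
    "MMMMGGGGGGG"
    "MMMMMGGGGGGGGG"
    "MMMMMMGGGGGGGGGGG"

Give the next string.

Each string has the form M^{n} G^{2n-1}, where the shown terms are n = 2, 3, 4, 5, 6.
For the next term, n = 7, so the run lengths are 7, 13.

MMMMMMMGGGGGGGGGGGGG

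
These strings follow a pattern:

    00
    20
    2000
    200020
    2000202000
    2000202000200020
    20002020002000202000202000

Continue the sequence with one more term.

From term 3 onward, concatenate the last term with the second-to-last: 20·00 = 2000, 2000·20 = 200020, …
So term 8 is 20002020002000202000202000·2000202000200020.

200020200020002020002020002000202000200020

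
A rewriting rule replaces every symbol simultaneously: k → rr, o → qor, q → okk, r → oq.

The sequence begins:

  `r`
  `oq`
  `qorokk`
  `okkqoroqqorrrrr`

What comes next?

Rewriting the 15 symbols of okkqoroqqorrrrr one by one yields qor rr rr okk qor oq qor okk okk qor oq oq oq oq oq; concatenated:

qorrrrrokkqoroqqorokkokkqoroqoqoqoqoq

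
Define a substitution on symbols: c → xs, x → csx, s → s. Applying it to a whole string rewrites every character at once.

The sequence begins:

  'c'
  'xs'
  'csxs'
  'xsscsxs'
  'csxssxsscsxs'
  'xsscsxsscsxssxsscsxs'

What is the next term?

Rewriting the 20 symbols of xsscsxsscsxssxsscsxs one by one yields csx s s xs s csx s s xs s csx s s csx s s xs s csx s; concatenated:

csxssxsscsxssxsscsxsscsxssxsscsxs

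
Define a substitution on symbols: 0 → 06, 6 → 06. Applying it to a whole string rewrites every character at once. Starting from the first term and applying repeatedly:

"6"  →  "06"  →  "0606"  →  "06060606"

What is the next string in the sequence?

0606060606060606

Rewriting each symbol of 06060606: 0→06, 6→06, 0→06, 6→06, 0→06, 6→06, 0→06, 6→06, which concatenates to 06 06 06 06 06 06 06 06.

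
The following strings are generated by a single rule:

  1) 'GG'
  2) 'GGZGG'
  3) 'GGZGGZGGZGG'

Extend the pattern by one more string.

Every step duplicates the string with 'Z' between the halves.
So the next term is two copies of GGZGGZGGZGG with 'Z' between the halves.

GGZGGZGGZGGZGGZGGZGGZGG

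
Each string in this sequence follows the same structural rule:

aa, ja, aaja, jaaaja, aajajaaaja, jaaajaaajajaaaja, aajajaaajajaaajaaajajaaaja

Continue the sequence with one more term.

jaaajaaajajaaajaaajajaaajajaaajaaajajaaaja

From term 3 onward, concatenate the second-to-last term with the last: aa·ja = aaja, ja·aaja = jaaaja, …
So term 8 is jaaajaaajajaaaja·aajajaaajajaaajaaajajaaaja.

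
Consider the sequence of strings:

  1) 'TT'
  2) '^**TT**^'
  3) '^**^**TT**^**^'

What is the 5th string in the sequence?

Every step adds ^** to the front and **^ to the end of the previous string.
From ^**^**TT**^**^, 2 further steps: ^**^**TT**^**^ → ^**^**^**TT**^**^**^ → (answer).

^**^**^**^**TT**^**^**^**^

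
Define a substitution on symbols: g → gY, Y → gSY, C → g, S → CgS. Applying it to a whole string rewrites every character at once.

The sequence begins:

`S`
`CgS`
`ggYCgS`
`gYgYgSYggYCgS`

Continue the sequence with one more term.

gYgSYgYgSYgYCgSgSYgYgYgSYggYCgS

Applying the rule to each of the 13 symbols of gYgYgSYggYCgS gives the pieces gY gSY gY gSY gY CgS gSY gY gY gSY g gY CgS, which concatenate to the answer.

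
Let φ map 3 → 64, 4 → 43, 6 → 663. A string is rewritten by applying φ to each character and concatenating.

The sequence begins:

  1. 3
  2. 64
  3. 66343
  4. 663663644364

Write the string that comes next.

663663646636636466343436466343

Expanding 663663644364: 6→663, 6→663, 3→64, 6→663, 6→663, 3→64, 6→663, 4→43, 4→43, 3→64, 6→663, 4→43. Concatenated: 663 663 64 663 663 64 663 43 43 64 663 43.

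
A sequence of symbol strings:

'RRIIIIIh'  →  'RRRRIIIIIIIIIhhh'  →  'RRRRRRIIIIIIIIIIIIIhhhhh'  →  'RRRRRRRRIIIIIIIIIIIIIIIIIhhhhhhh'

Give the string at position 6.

RRRRRRRRRRRRIIIIIIIIIIIIIIIIIIIIIIIIIhhhhhhhhhhh

Each string has the form R^{2n} I^{4n+1} h^{2n-1} (n = 1, 2, …).
At n = 6 the blocks have lengths 12, 25, 11.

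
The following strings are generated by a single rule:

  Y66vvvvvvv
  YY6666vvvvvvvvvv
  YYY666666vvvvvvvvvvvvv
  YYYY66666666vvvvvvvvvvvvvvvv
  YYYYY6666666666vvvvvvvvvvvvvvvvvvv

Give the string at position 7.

The n-th term is n-1 Y's then 2n-2 6's then 3n+1 v's, where the shown terms are n = 2, 3, 4, 5, 6.
At n = 8 the blocks have lengths 7, 14, 25.

YYYYYYY66666666666666vvvvvvvvvvvvvvvvvvvvvvvvv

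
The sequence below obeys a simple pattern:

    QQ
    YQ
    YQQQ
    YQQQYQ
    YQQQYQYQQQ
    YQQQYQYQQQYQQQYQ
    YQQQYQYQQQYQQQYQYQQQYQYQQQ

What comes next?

From term 3 onward, concatenate the last term with the second-to-last: YQ·QQ = YQQQ, YQQQ·YQ = YQQQYQ, …
Continuing: YQQQYQYQQQYQQQYQYQQQYQYQQQ · YQQQYQYQQQYQQQYQ gives term 8.

YQQQYQYQQQYQQQYQYQQQYQYQQQYQQQYQYQQQYQQQYQ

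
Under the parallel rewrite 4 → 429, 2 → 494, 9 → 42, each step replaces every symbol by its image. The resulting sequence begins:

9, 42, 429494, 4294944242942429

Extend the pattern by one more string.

Rewriting the 16 symbols of 4294944242942429 one by one yields 429 494 42 429 42 429 429 494 429 494 42 429 494 429 494 42; concatenated:

42949442429424294294944294944242949442949442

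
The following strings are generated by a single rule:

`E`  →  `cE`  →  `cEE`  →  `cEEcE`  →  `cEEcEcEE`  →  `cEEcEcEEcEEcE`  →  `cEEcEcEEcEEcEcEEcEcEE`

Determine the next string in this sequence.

cEEcEcEEcEEcEcEEcEcEEcEEcEcEEcEEcE

Each term (from the third on) is the previous term followed by the one before it: term 3 = cE·E = cEE.
Continuing: cEEcEcEEcEEcEcEEcEcEE · cEEcEcEEcEEcE gives term 8.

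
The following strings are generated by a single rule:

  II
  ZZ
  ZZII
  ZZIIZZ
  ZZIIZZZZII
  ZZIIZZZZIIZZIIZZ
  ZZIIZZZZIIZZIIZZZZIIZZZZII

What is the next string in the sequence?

Each term (from the third on) is the previous term followed by the one before it: term 3 = ZZ·II = ZZII.
Continuing: ZZIIZZZZIIZZIIZZZZIIZZZZII · ZZIIZZZZIIZZIIZZ gives term 8.

ZZIIZZZZIIZZIIZZZZIIZZZZIIZZIIZZZZIIZZIIZZ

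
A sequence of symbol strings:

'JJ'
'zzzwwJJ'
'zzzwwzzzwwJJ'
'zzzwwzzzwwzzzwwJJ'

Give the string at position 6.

The strings grow by a fixed prefix zzzww each time.
From zzzwwzzzwwzzzwwJJ, 2 further steps: zzzwwzzzwwzzzwwJJ → zzzwwzzzwwzzzwwzzzwwJJ → (answer).

zzzwwzzzwwzzzwwzzzwwzzzwwJJ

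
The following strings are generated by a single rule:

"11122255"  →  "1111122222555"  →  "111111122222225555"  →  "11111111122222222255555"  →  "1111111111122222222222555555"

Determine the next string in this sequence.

Reading off run lengths: 1 runs 3, 5, 7, 9, 11; 2 runs 3, 5, 7, 9, 11; 5 runs 2, 3, 4, 5, 6 — each is linear in n, where the shown terms are n = 2, 3, 4, 5, 6.
Setting n = 7 gives 13, 13, 7 characters in each block.

111111111111122222222222225555555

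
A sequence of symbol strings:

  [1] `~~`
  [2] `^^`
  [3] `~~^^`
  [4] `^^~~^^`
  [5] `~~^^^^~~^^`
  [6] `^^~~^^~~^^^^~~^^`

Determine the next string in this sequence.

~~^^^^~~^^^^~~^^~~^^^^~~^^

This is a Fibonacci-style word recurrence s(k) = s(k−2)·s(k−1): e.g. ~~·^^ = ~~^^.
So term 7 is ~~^^^^~~^^·^^~~^^~~^^^^~~^^.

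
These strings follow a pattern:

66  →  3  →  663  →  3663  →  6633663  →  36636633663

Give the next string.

663366336636633663

Each term (from the third on) is the two preceding terms concatenated in order: term 3 = 66·3 = 663.
Continuing: 6633663 · 36636633663 gives term 7.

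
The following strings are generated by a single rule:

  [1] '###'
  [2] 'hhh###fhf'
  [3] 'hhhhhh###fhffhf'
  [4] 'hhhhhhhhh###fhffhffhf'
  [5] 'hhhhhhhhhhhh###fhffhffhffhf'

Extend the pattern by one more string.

Each term wraps the previous one in hhh on the left and fhf on the right.
Applying this once more to hhhhhhhhhhhh###fhffhffhffhf:

hhhhhhhhhhhhhhh###fhffhffhffhffhf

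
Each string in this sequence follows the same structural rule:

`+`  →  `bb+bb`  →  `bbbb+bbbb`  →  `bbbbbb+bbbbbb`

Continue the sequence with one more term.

Each term wraps the previous one in bb on the left and bb on the right.
Applying this once more to bbbbbb+bbbbbb:

bbbbbbbb+bbbbbbbb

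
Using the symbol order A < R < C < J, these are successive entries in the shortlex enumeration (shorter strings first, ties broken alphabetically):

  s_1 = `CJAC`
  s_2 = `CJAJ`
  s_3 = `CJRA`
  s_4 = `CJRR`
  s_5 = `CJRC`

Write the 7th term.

Stepping forward 2 times from CJRC: CJRC → CJRJ, then the target.

CJCA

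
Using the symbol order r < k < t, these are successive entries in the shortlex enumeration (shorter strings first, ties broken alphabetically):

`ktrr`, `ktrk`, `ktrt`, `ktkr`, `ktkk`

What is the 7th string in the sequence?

Continuing the enumeration 2 steps past ktkk: ktkk → ktkt → (answer).

kttr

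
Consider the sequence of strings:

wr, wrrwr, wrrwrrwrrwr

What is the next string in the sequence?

wrrwrrwrrwrrwrrwrrwrrwr

Every step duplicates the string with 'r' between the halves.
So the next term is two copies of wrrwrrwrrwr with 'r' between the halves.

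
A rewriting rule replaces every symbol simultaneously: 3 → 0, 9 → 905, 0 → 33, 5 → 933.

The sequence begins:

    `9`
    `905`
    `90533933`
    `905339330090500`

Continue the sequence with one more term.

9053393300905003333905339333333

Replace each of the 15 characters of 905339330090500 in place — 905 33 933 0 0 905 0 0 33 33 905 33 933 33 33 — and concatenate.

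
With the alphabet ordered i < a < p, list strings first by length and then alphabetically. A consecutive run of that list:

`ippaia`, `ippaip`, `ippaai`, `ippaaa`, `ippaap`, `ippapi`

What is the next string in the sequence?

Treat ippapi as a base-3 numeral over the given alphabet and add one, carrying through any trailing p's.

ippapa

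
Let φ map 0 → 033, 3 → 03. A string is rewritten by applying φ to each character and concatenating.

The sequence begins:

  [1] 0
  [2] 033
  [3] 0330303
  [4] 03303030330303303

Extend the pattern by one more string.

03303030330303303033030303303033030303303

Replace each of the 17 characters of 03303030330303303 in place — 033 03 03 033 03 033 03 033 03 03 033 03 033 03 03 033 03 — and concatenate.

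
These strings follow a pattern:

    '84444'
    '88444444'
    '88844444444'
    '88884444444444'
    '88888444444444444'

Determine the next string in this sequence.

The n-th term is n 8's then 2n+2 4's (n = 1, 2, …).
For the next term, n = 6, so the run lengths are 6, 14.

88888844444444444444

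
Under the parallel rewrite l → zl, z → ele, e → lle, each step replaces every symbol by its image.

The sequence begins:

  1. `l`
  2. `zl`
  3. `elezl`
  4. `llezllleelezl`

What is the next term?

zlzllleelezlzlzlllellezllleelezl

φ(llezllleelezl) expands symbol-by-symbol to zl zl lle ele zl zl zl lle lle zl lle ele zl; joining the 13 pieces gives the next term.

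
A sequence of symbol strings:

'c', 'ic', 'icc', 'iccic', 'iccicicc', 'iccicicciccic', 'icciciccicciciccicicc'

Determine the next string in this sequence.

icciciccicciciccicicciccicicciccic

This is a Fibonacci-style word recurrence s(k) = s(k−1)·s(k−2): e.g. ic·c = icc.
The next term joins icciciccicciciccicicc and iccicicciccic.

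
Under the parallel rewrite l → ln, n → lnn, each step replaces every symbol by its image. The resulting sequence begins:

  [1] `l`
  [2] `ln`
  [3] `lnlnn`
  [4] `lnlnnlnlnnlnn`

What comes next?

Rewriting the 13 symbols of lnlnnlnlnnlnn one by one yields ln lnn ln lnn lnn ln lnn ln lnn lnn ln lnn lnn; concatenated:

lnlnnlnlnnlnnlnlnnlnlnnlnnlnlnnlnn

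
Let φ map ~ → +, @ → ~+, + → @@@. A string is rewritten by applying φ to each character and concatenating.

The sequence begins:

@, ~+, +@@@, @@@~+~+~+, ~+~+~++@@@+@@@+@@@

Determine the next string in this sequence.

Replace each of the 18 characters of ~+~+~++@@@+@@@+@@@ in place — + @@@ + @@@ + @@@ @@@ ~+ ~+ ~+ @@@ ~+ ~+ ~+ @@@ ~+ ~+ ~+ — and concatenate.

+@@@+@@@+@@@@@@~+~+~+@@@~+~+~+@@@~+~+~+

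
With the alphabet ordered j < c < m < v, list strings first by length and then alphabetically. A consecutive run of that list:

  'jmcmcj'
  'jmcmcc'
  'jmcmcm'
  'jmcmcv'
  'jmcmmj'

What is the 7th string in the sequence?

Stepping forward 2 times from jmcmmj: jmcmmj → jmcmmc, then the target.

jmcmmm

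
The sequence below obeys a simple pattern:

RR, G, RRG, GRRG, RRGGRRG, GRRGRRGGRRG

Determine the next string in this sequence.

From term 3 onward, concatenate the second-to-last term with the last: RR·G = RRG, G·RRG = GRRG, …
So term 7 is RRGGRRG·GRRGRRGGRRG.

RRGGRRGGRRGRRGGRRG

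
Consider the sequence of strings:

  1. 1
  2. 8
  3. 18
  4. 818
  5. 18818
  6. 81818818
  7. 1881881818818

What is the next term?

818188181881881818818

From term 3 onward, concatenate the second-to-last term with the last: 1·8 = 18, 8·18 = 818, …
So term 8 is 81818818·1881881818818.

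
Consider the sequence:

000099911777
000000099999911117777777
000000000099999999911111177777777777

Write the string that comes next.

000000000000099999999999911111111777777777777777

Reading off run lengths: 0 runs 4, 7, 10; 9 runs 3, 6, 9; 1 runs 2, 4, 6; 7 runs 3, 7, 11 — each is linear in n (n = 1, 2, …).
For the next term, n = 4, so the run lengths are 13, 12, 8, 15.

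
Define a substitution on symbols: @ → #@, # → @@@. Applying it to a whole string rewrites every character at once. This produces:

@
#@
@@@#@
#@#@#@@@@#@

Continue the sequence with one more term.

Rewriting each symbol of #@#@#@@@@#@: #→@@@, @→#@, #→@@@, @→#@, #→@@@, @→#@, @→#@, @→#@, @→#@, #→@@@, @→#@, which concatenates to @@@ #@ @@@ #@ @@@ #@ #@ #@ #@ @@@ #@.

@@@#@@@@#@@@@#@#@#@#@@@@#@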